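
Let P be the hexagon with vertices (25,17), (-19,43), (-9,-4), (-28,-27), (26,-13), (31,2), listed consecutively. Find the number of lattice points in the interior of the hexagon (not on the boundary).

1989

Using the shoelace formula, 2A = |[25·43 − (-19)·17] + [(-19)·(-4) − (-9)·43] + [(-9)·(-27) − (-28)·(-4)] + [(-28)·(-13) − 26·(-27)] + [26·2 − 31·(-13)] + [31·17 − 25·2]| = 3990, so the area is 1995.
Summing gcd(|Δx|,|Δy|) over the edges gives the boundary count: gcd(44,26) + gcd(10,47) + gcd(19,23) + gcd(54,14) + gcd(5,15) + gcd(6,15) = 2+1+1+2+5+3 = 14.
Pick's theorem gives I = A − B/2 + 1 = 1995 − 14/2 + 1 = 1989.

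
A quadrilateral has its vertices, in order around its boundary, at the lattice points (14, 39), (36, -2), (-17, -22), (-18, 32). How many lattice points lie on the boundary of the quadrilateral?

The number of boundary lattice points is Σ gcd(|Δx|,|Δy|) = gcd(22,41) + gcd(53,20) + gcd(1,54) + gcd(32,7) = 1+1+1+1 = 4.

4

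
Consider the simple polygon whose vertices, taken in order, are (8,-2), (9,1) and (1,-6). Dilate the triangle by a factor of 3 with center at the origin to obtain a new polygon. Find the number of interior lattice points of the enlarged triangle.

73

Using the shoelace formula, 2A = |[8·1 − 9·(-2)] + [9·(-6) − 1·1] + [1·(-2) − 8·(-6)]| = 17, so the area is 8.5.
The number of boundary lattice points is Σ gcd(|Δx|,|Δy|) = gcd(1,3) + gcd(8,7) + gcd(7,4) = 1+1+1 = 3.
Scaling by 3 multiplies the area by 3² = 9 (so the new area is 76.5) and multiplies the boundary lattice-point count by 3, giving 9.
By Pick's theorem, the interior count of the dilated polygon is 76.5 − 9/2 + 1 = 73.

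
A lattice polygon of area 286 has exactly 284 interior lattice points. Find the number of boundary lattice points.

6

Pick's theorem gives A = I + B/2 − 1, so B = 2(A − I + 1) = 2(286 − 284 + 1) = 6.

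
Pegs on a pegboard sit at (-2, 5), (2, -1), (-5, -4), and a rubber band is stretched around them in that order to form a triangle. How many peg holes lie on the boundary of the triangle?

The number of boundary lattice points is Σ gcd(|Δx|,|Δy|) = gcd(4,6) + gcd(7,3) + gcd(3,9) = 2+1+3 = 6.

6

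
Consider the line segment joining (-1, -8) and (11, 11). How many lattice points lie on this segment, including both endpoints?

2

The number of lattice points on a segment between lattice points is gcd(|Δx|,|Δy|) + 1 = gcd(12,19) + 1 = 1 + 1 = 2.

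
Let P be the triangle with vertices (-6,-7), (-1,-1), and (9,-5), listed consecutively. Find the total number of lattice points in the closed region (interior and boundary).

43

The shoelace formula gives twice the area as |((-6)·(-1) − (-1)·(-7)) + ((-1)·(-5) − 9·(-1)) + (9·(-7) − (-6)·(-5))| = 80, so the area is 40.
Summing gcd(|Δx|,|Δy|) over the edges gives the boundary count: gcd(5,6) + gcd(10,4) + gcd(15,2) = 1+2+1 = 4.
Pick's theorem gives I = A − B/2 + 1 = 40 − 4/2 + 1 = 39, so the closed region contains I + B = 39 + 4 = 43 lattice points.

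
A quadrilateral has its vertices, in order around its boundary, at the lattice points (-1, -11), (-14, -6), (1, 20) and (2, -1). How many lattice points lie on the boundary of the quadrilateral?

The number of boundary lattice points is Σ gcd(|Δx|,|Δy|) = gcd(13,5) + gcd(15,26) + gcd(1,21) + gcd(3,10) = 1+1+1+1 = 4.

4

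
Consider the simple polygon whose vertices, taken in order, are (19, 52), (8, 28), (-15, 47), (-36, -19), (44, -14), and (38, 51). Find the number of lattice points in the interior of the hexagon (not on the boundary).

By the shoelace formula, twice the signed area is |(19·28 − 8·52) + (8·47 − (-15)·28) + ((-15)·(-19) − (-36)·47) + ((-36)·(-14) − 44·(-19)) + (44·51 − 38·(-14)) + (38·52 − 19·51)| = 8012, so the area is 4006.
Summing gcd(|Δx|,|Δy|) over the edges gives the boundary count: gcd(11,24) + gcd(23,19) + gcd(21,66) + gcd(80,5) + gcd(6,65) + gcd(19,1) = 1+1+3+5+1+1 = 12.
Pick's theorem gives I = A − B/2 + 1 = 4006 − 12/2 + 1 = 4001.

4001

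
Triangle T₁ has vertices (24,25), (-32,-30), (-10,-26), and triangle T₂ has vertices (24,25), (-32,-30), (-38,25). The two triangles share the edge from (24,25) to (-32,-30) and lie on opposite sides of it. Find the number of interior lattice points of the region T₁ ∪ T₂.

2158

The union is the simple quadrilateral with vertices (24,25), (-10,-26), (-32,-30), (-38,25) in order.
Using the shoelace formula, 2A = |(24·(-26) − (-10)·25) + ((-10)·(-30) − (-32)·(-26)) + ((-32)·25 − (-38)·(-30)) + ((-38)·25 − 24·25)| = 4396, so the area is 2198.
Along each edge there are gcd(|Δx|,|Δy|)+1 lattice points, so counting each shared vertex once the boundary has gcd(34,51) + gcd(22,4) + gcd(6,55) + gcd(62,0) = 17+2+1+62 = 82.
By Pick's theorem I = A − B/2 + 1 = 2198 − 82/2 + 1 = 2158.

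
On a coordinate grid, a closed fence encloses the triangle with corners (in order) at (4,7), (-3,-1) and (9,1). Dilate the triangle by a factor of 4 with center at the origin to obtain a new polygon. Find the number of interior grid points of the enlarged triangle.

649

By the shoelace formula, twice the signed area is |[4·(-1) − (-3)·7] + [(-3)·1 − 9·(-1)] + [9·7 − 4·1]| = 82, so the area is 41.
The number of boundary lattice points is Σ gcd(|Δx|,|Δy|) = gcd(7,8) + gcd(12,2) + gcd(5,6) = 1+2+1 = 4.
Scaling by 4 multiplies the area by 4² = 16 (so the new area is 656) and multiplies the boundary lattice-point count by 4, giving 16.
By Pick's theorem, the interior count of the dilated polygon is 656 − 16/2 + 1 = 649.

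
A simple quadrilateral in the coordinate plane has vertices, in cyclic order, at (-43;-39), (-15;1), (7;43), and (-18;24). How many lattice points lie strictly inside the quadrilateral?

695

Using the shoelace formula, 2A = |((-43)·1 − (-15)·(-39)) + ((-15)·43 − 7·1) + (7·24 − (-18)·43) + ((-18)·(-39) − (-43)·24)| = 1396, so the area is 698.
The number of boundary lattice points is Σ gcd(|Δx|,|Δy|) = gcd(28,40) + gcd(22,42) + gcd(25,19) + gcd(25,63) = 4+2+1+1 = 8.
By Pick's theorem A = I + B/2 − 1, so I = 698 − 8/2 + 1 = 695.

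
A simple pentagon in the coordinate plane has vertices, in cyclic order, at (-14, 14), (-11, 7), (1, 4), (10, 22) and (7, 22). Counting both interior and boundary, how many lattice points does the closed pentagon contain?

239

The shoelace formula gives twice the area as |((-14)·7 − (-11)·14) + ((-11)·4 − 1·7) + (1·22 − 10·4) + (10·22 − 7·22) + (7·14 − (-14)·22)| = 459, so the area is 459/2.
Along each edge there are gcd(|Δx|,|Δy|)+1 lattice points, so counting each shared vertex once the boundary has gcd(3,7) + gcd(12,3) + gcd(9,18) + gcd(3,0) + gcd(21,8) = 1+3+9+3+1 = 17.
Pick's theorem gives I = A − B/2 + 1 = 459/2 − 17/2 + 1 = 222, so the closed region contains I + B = 222 + 17 = 239 lattice points.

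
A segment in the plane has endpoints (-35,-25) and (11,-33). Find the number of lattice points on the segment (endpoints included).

3

The number of lattice points on a segment between lattice points is gcd(|Δx|,|Δy|) + 1 = gcd(46,8) + 1 = 2 + 1 = 3.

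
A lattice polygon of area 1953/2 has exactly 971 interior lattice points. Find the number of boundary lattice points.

Pick's theorem gives A = I + B/2 − 1, so B = 2(A − I + 1) = 2(1953/2 − 971 + 1) = 13.

13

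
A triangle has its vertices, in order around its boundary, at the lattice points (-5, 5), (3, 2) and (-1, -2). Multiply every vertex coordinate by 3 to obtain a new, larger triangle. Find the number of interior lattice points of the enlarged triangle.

190

The shoelace formula gives twice the area as |[(-5)·2 − 3·5] + [3·(-2) − (-1)·2] + [(-1)·5 − (-5)·(-2)]| = 44, so the area is 22.
Summing gcd(|Δx|,|Δy|) over the edges gives the boundary count: gcd(8,3) + gcd(4,4) + gcd(4,7) = 1+4+1 = 6.
Scaling by 3 multiplies the area by 3² = 9 (so the new area is 198) and multiplies the boundary lattice-point count by 3, giving 18.
By Pick's theorem, the interior count of the dilated polygon is 198 − 18/2 + 1 = 190.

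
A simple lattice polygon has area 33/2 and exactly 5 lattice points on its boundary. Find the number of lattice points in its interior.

From Pick's theorem, I = A − B/2 + 1 = 33/2 − 5/2 + 1 = 15.

15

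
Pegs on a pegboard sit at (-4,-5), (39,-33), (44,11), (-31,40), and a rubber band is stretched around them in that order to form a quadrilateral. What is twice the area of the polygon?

4624

The shoelace formula gives twice the area as |((-4)·(-33) − 39·(-5)) + (39·11 − 44·(-33)) + (44·40 − (-31)·11) + ((-31)·(-5) − (-4)·40)| = 4624, so the area is 2312.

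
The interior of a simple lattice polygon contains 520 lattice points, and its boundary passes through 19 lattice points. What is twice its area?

1057

By Pick's theorem, A = I + B/2 − 1 = 520 + 19/2 − 1 = 1057/2.
Hence 2A = 1057.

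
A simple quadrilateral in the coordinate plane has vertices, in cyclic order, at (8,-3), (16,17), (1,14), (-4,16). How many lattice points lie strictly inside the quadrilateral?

170

By the shoelace formula, twice the signed area is |[8·17 − 16·(-3)] + [16·14 − 1·17] + [1·16 − (-4)·14] + [(-4)·(-3) − 8·16]| = 347, so the area is 173.5.
Summing gcd(|Δx|,|Δy|) over the edges gives the boundary count: gcd(8,20) + gcd(15,3) + gcd(5,2) + gcd(12,19) = 4+3+1+1 = 9.
Pick's theorem gives I = A − B/2 + 1 = 173.5 − 9/2 + 1 = 170.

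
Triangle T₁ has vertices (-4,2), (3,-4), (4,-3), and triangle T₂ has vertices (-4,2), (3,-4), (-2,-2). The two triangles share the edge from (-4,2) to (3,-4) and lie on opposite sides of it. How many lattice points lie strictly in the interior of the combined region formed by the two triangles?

13

The union is the simple quadrilateral with vertices (-4,2), (4,-3), (3,-4), (-2,-2) in order.
Using the shoelace formula, 2A = |[(-4)·(-3) − 4·2] + [4·(-4) − 3·(-3)] + [3·(-2) − (-2)·(-4)] + [(-2)·2 − (-4)·(-2)]| = 29, so the area is 14.5.
Summing gcd(|Δx|,|Δy|) over the edges gives the boundary count: gcd(8,5) + gcd(1,1) + gcd(5,2) + gcd(2,4) = 1+1+1+2 = 5.
By Pick's theorem I = A − B/2 + 1 = 14.5 − 5/2 + 1 = 13.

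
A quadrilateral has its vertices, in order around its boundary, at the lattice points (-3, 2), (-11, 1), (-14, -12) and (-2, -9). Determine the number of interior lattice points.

The shoelace formula gives twice the area as |[(-3)·1 − (-11)·2] + [(-11)·(-12) − (-14)·1] + [(-14)·(-9) − (-2)·(-12)] + [(-2)·2 − (-3)·(-9)]| = 236, so the area is 118.
Summing gcd(|Δx|,|Δy|) over the edges gives the boundary count: gcd(8,1) + gcd(3,13) + gcd(12,3) + gcd(1,11) = 1+1+3+1 = 6.
Pick's theorem gives I = A − B/2 + 1 = 118 − 6/2 + 1 = 116.

116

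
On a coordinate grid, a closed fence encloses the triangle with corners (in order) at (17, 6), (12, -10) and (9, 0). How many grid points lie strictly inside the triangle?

48

The shoelace formula gives twice the area as |[17·(-10) − 12·6] + [12·0 − 9·(-10)] + [9·6 − 17·0]| = 98, so the area is 49.
Summing gcd(|Δx|,|Δy|) over the edges gives the boundary count: gcd(5,16) + gcd(3,10) + gcd(8,6) = 1+1+2 = 4.
Pick's theorem gives I = A − B/2 + 1 = 49 − 4/2 + 1 = 48.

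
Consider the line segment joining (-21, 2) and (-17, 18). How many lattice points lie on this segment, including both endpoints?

The number of lattice points on a segment between lattice points is gcd(|Δx|,|Δy|) + 1 = gcd(4,16) + 1 = 4 + 1 = 5.

5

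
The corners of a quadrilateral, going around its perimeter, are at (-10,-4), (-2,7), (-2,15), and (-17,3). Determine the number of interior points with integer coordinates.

118

The shoelace formula gives twice the area as |[(-10)·7 − (-2)·(-4)] + [(-2)·15 − (-2)·7] + [(-2)·3 − (-17)·15] + [(-17)·(-4) − (-10)·3]| = 253, so the area is 253/2.
Summing gcd(|Δx|,|Δy|) over the edges gives the boundary count: gcd(8,11) + gcd(0,8) + gcd(15,12) + gcd(7,7) = 1+8+3+7 = 19.
Pick's theorem gives I = A − B/2 + 1 = 253/2 − 19/2 + 1 = 118.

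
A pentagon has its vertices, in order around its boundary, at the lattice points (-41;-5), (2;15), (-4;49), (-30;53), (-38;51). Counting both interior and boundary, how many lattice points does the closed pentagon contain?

Using the shoelace formula, 2A = |[(-41)·15 − 2·(-5)] + [2·49 − (-4)·15] + [(-4)·53 − (-30)·49] + [(-30)·51 − (-38)·53] + [(-38)·(-5) − (-41)·51]| = 3576, so the area is 1788.
Along each edge there are gcd(|Δx|,|Δy|)+1 lattice points, so counting each shared vertex once the boundary has gcd(43,20) + gcd(6,34) + gcd(26,4) + gcd(8,2) + gcd(3,56) = 1+2+2+2+1 = 8.
Pick's theorem gives I = A − B/2 + 1 = 1788 − 8/2 + 1 = 1785, so the closed region contains I + B = 1785 + 8 = 1793 lattice points.

1793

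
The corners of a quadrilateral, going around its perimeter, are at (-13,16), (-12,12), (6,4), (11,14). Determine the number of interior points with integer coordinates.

153

By the shoelace formula, twice the signed area is |((-13)·12 − (-12)·16) + ((-12)·4 − 6·12) + (6·14 − 11·4) + (11·16 − (-13)·14)| = 314, so the area is 157.
The number of boundary lattice points is Σ gcd(|Δx|,|Δy|) = gcd(1,4) + gcd(18,8) + gcd(5,10) + gcd(24,2) = 1+2+5+2 = 10.
By Pick's theorem A = I + B/2 − 1, so I = 157 − 10/2 + 1 = 153.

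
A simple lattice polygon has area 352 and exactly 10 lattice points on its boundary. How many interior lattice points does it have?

348

From Pick's theorem, I = A − B/2 + 1 = 352 − 10/2 + 1 = 348.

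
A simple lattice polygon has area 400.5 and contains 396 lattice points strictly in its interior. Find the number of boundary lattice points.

Pick's theorem gives A = I + B/2 − 1, so B = 2(A − I + 1) = 2(400.5 − 396 + 1) = 11.

11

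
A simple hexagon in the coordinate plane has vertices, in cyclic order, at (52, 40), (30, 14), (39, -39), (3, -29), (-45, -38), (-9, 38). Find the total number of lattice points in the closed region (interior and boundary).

4512

By the shoelace formula, twice the signed area is |[52·14 − 30·40] + [30·(-39) − 39·14] + [39·(-29) − 3·(-39)] + [3·(-38) − (-45)·(-29)] + [(-45)·38 − (-9)·(-38)] + [(-9)·40 − 52·38]| = 9009, so the area is 4504.5.
The number of boundary lattice points is Σ gcd(|Δx|,|Δy|) = gcd(22,26) + gcd(9,53) + gcd(36,10) + gcd(48,9) + gcd(36,76) + gcd(61,2) = 2+1+2+3+4+1 = 13.
Pick's theorem gives I = A − B/2 + 1 = 4504.5 − 13/2 + 1 = 4499, so the closed region contains I + B = 4499 + 13 = 4512 lattice points.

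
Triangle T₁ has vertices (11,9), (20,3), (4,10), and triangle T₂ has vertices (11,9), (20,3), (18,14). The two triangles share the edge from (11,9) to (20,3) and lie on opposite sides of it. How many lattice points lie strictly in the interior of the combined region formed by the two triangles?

59

The union is the simple quadrilateral with vertices (11,9), (4,10), (20,3), (18,14) in order.
The shoelace formula gives twice the area as |(11·10 − 4·9) + (4·3 − 20·10) + (20·14 − 18·3) + (18·9 − 11·14)| = 120, so the area is 60.
The number of boundary lattice points is Σ gcd(|Δx|,|Δy|) = gcd(7,1) + gcd(16,7) + gcd(2,11) + gcd(7,5) = 1+1+1+1 = 4.
By Pick's theorem I = A − B/2 + 1 = 60 − 4/2 + 1 = 59.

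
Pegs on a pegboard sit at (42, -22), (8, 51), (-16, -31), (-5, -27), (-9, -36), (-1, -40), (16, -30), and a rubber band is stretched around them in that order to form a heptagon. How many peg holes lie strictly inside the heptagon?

The shoelace formula gives twice the area as |(42·51 − 8·(-22)) + (8·(-31) − (-16)·51) + ((-16)·(-27) − (-5)·(-31)) + ((-5)·(-36) − (-9)·(-27)) + ((-9)·(-40) − (-1)·(-36)) + ((-1)·(-30) − 16·(-40)) + (16·(-22) − 42·(-30))| = 5002, so the area is 2501.
The number of boundary lattice points is Σ gcd(|Δx|,|Δy|) = gcd(34,73) + gcd(24,82) + gcd(11,4) + gcd(4,9) + gcd(8,4) + gcd(17,10) + gcd(26,8) = 1+2+1+1+4+1+2 = 12.
By Pick's theorem A = I + B/2 − 1, so I = 2501 − 12/2 + 1 = 2496.

2496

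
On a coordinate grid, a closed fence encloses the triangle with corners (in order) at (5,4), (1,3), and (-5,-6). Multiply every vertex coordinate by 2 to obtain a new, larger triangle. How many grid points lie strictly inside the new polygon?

By the shoelace formula, twice the signed area is |[5·3 − 1·4] + [1·(-6) − (-5)·3] + [(-5)·4 − 5·(-6)]| = 30, so the area is 15.
The number of boundary lattice points is Σ gcd(|Δx|,|Δy|) = gcd(4,1) + gcd(6,9) + gcd(10,10) = 1+3+10 = 14.
Scaling by 2 multiplies the area by 2² = 4 (so the new area is 60) and multiplies the boundary lattice-point count by 2, giving 28.
By Pick's theorem, the interior count of the dilated polygon is 60 − 28/2 + 1 = 47.

47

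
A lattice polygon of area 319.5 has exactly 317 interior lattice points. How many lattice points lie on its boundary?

7

Pick's theorem gives A = I + B/2 − 1, so B = 2(A − I + 1) = 2(319.5 − 317 + 1) = 7.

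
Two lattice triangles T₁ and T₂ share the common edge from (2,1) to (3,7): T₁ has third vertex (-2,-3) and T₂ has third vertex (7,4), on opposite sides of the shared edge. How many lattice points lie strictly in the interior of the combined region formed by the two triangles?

The union is the simple quadrilateral with vertices (2,1), (-2,-3), (3,7), (7,4) in order.
Using the shoelace formula, 2A = |(2·(-3) − (-2)·1) + ((-2)·7 − 3·(-3)) + (3·4 − 7·7) + (7·1 − 2·4)| = 47, so the area is 23.5.
Along each edge there are gcd(|Δx|,|Δy|)+1 lattice points, so counting each shared vertex once the boundary has gcd(4,4) + gcd(5,10) + gcd(4,3) + gcd(5,3) = 4+5+1+1 = 11.
By Pick's theorem I = A − B/2 + 1 = 23.5 − 11/2 + 1 = 19.

19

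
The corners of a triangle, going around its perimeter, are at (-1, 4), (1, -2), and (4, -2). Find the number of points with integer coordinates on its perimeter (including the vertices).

6

The number of boundary lattice points is Σ gcd(|Δx|,|Δy|) = gcd(2,6) + gcd(3,0) + gcd(5,6) = 2+3+1 = 6.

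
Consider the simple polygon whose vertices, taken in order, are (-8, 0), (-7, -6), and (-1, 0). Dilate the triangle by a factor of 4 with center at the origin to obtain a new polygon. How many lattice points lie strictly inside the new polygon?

309

Using the shoelace formula, 2A = |((-8)·(-6) − (-7)·0) + ((-7)·0 − (-1)·(-6)) + ((-1)·0 − (-8)·0)| = 42, so the area is 21.
The number of boundary lattice points is Σ gcd(|Δx|,|Δy|) = gcd(1,6) + gcd(6,6) + gcd(7,0) = 1+6+7 = 14.
Scaling by 4 multiplies the area by 4² = 16 (so the new area is 336) and multiplies the boundary lattice-point count by 4, giving 56.
By Pick's theorem, the interior count of the dilated polygon is 336 − 56/2 + 1 = 309.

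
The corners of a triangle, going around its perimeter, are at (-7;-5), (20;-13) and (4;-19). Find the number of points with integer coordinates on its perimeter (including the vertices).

4

Summing gcd(|Δx|,|Δy|) over the edges gives the boundary count: gcd(27,8) + gcd(16,6) + gcd(11,14) = 1+2+1 = 4.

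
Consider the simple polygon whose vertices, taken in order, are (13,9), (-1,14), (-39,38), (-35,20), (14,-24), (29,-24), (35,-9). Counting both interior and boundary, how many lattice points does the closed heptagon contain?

1604

Using the shoelace formula, 2A = |[13·14 − (-1)·9] + [(-1)·38 − (-39)·14] + [(-39)·20 − (-35)·38] + [(-35)·(-24) − 14·20] + [14·(-24) − 29·(-24)] + [29·(-9) − 35·(-24)] + [35·9 − 13·(-9)]| = 3180, so the area is 1590.
The number of boundary lattice points is Σ gcd(|Δx|,|Δy|) = gcd(14,5) + gcd(38,24) + gcd(4,18) + gcd(49,44) + gcd(15,0) + gcd(6,15) + gcd(22,18) = 1+2+2+1+15+3+2 = 26.
Pick's theorem gives I = A − B/2 + 1 = 1590 − 26/2 + 1 = 1578, so the closed region contains I + B = 1578 + 26 = 1604 lattice points.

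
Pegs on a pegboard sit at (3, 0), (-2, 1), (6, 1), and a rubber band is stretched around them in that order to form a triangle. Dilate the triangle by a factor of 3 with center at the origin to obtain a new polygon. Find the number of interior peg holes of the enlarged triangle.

Using the shoelace formula, 2A = |[3·1 − (-2)·0] + [(-2)·1 − 6·1] + [6·0 − 3·1]| = 8, so the area is 4.
Along each edge there are gcd(|Δx|,|Δy|)+1 lattice points, so counting each shared vertex once the boundary has gcd(5,1) + gcd(8,0) + gcd(3,1) = 1+8+1 = 10.
Scaling by 3 multiplies the area by 3² = 9 (so the new area is 36) and multiplies the boundary lattice-point count by 3, giving 30.
By Pick's theorem, the interior count of the dilated polygon is 36 − 30/2 + 1 = 22.

22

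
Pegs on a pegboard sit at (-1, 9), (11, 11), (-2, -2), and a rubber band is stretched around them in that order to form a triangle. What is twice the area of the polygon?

130

Using the shoelace formula, 2A = |[(-1)·11 − 11·9] + [11·(-2) − (-2)·11] + [(-2)·9 − (-1)·(-2)]| = 130, so the area is 65.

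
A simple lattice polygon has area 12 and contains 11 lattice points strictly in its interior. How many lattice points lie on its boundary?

4

Pick's theorem gives A = I + B/2 − 1, so B = 2(A − I + 1) = 2(12 − 11 + 1) = 4.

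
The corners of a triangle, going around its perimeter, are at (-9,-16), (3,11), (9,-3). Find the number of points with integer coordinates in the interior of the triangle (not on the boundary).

163

The shoelace formula gives twice the area as |[(-9)·11 − 3·(-16)] + [3·(-3) − 9·11] + [9·(-16) − (-9)·(-3)]| = 330, so the area is 165.
Along each edge there are gcd(|Δx|,|Δy|)+1 lattice points, so counting each shared vertex once the boundary has gcd(12,27) + gcd(6,14) + gcd(18,13) = 3+2+1 = 6.
Pick's theorem gives I = A − B/2 + 1 = 165 − 6/2 + 1 = 163.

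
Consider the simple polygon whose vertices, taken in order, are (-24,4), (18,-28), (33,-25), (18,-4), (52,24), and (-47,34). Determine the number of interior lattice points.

2773

The shoelace formula gives twice the area as |((-24)·(-28) − 18·4) + (18·(-25) − 33·(-28)) + (33·(-4) − 18·(-25)) + (18·24 − 52·(-4)) + (52·34 − (-47)·24) + ((-47)·4 − (-24)·34)| = 5556, so the area is 2778.
Summing gcd(|Δx|,|Δy|) over the edges gives the boundary count: gcd(42,32) + gcd(15,3) + gcd(15,21) + gcd(34,28) + gcd(99,10) + gcd(23,30) = 2+3+3+2+1+1 = 12.
Pick's theorem gives I = A − B/2 + 1 = 2778 − 12/2 + 1 = 2773.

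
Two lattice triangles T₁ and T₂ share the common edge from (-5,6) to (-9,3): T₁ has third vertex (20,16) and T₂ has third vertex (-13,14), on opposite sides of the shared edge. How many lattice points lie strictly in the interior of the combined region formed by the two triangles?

The union is the simple quadrilateral with vertices (-5,6), (20,16), (-9,3), (-13,14) in order.
Using the shoelace formula, 2A = |[(-5)·16 − 20·6] + [20·3 − (-9)·16] + [(-9)·14 − (-13)·3] + [(-13)·6 − (-5)·14]| = 91, so the area is 91/2.
Summing gcd(|Δx|,|Δy|) over the edges gives the boundary count: gcd(25,10) + gcd(29,13) + gcd(4,11) + gcd(8,8) = 5+1+1+8 = 15.
By Pick's theorem I = A − B/2 + 1 = 91/2 − 15/2 + 1 = 39.

39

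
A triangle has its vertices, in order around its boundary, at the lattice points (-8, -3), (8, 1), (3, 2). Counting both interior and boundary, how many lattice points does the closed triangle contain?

The shoelace formula gives twice the area as |[(-8)·1 − 8·(-3)] + [8·2 − 3·1] + [3·(-3) − (-8)·2]| = 36, so the area is 18.
Along each edge there are gcd(|Δx|,|Δy|)+1 lattice points, so counting each shared vertex once the boundary has gcd(16,4) + gcd(5,1) + gcd(11,5) = 4+1+1 = 6.
Pick's theorem gives I = A − B/2 + 1 = 18 − 6/2 + 1 = 16, so the closed region contains I + B = 16 + 6 = 22 lattice points.

22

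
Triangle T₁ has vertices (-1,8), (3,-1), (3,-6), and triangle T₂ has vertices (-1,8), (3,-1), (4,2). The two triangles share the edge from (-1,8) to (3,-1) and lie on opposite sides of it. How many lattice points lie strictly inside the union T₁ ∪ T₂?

The union is the simple quadrilateral with vertices (-1,8), (3,-6), (3,-1), (4,2) in order.
Using the shoelace formula, 2A = |[(-1)·(-6) − 3·8] + [3·(-1) − 3·(-6)] + [3·2 − 4·(-1)] + [4·8 − (-1)·2]| = 41, so the area is 41/2.
The number of boundary lattice points is Σ gcd(|Δx|,|Δy|) = gcd(4,14) + gcd(0,5) + gcd(1,3) + gcd(5,6) = 2+5+1+1 = 9.
By Pick's theorem I = A − B/2 + 1 = 41/2 − 9/2 + 1 = 17.

17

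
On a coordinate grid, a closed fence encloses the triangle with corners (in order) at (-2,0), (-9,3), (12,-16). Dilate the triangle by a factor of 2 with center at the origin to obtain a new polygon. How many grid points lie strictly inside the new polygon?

137

Using the shoelace formula, 2A = |((-2)·3 − (-9)·0) + ((-9)·(-16) − 12·3) + (12·0 − (-2)·(-16))| = 70, so the area is 35.
The number of boundary lattice points is Σ gcd(|Δx|,|Δy|) = gcd(7,3) + gcd(21,19) + gcd(14,16) = 1+1+2 = 4.
Scaling by 2 multiplies the area by 2² = 4 (so the new area is 140) and multiplies the boundary lattice-point count by 2, giving 8.
By Pick's theorem, the interior count of the dilated polygon is 140 − 8/2 + 1 = 137.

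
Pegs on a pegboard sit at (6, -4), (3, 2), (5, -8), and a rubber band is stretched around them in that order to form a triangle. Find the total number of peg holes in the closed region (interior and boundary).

Using the shoelace formula, 2A = |[6·2 − 3·(-4)] + [3·(-8) − 5·2] + [5·(-4) − 6·(-8)]| = 18, so the area is 9.
The number of boundary lattice points is Σ gcd(|Δx|,|Δy|) = gcd(3,6) + gcd(2,10) + gcd(1,4) = 3+2+1 = 6.
Pick's theorem gives I = A − B/2 + 1 = 9 − 6/2 + 1 = 7, so the closed region contains I + B = 7 + 6 = 13 lattice points.

13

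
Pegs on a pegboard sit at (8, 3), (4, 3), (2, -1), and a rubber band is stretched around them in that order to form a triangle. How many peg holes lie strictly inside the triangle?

5

Using the shoelace formula, 2A = |(8·3 − 4·3) + (4·(-1) − 2·3) + (2·3 − 8·(-1))| = 16, so the area is 8.
Summing gcd(|Δx|,|Δy|) over the edges gives the boundary count: gcd(4,0) + gcd(2,4) + gcd(6,4) = 4+2+2 = 8.
By Pick's theorem A = I + B/2 − 1, so I = 8 − 8/2 + 1 = 5.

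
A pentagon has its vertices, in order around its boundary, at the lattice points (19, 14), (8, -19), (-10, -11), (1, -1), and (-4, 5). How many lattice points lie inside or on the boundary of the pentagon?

The shoelace formula gives twice the area as |[19·(-19) − 8·14] + [8·(-11) − (-10)·(-19)] + [(-10)·(-1) − 1·(-11)] + [1·5 − (-4)·(-1)] + [(-4)·14 − 19·5]| = 880, so the area is 440.
The number of boundary lattice points is Σ gcd(|Δx|,|Δy|) = gcd(11,33) + gcd(18,8) + gcd(11,10) + gcd(5,6) + gcd(23,9) = 11+2+1+1+1 = 16.
Pick's theorem gives I = A − B/2 + 1 = 440 − 16/2 + 1 = 433, so the closed region contains I + B = 433 + 16 = 449 lattice points.

449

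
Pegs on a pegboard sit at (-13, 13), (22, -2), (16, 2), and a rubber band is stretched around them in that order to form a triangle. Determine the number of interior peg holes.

22

By the shoelace formula, twice the signed area is |[(-13)·(-2) − 22·13] + [22·2 − 16·(-2)] + [16·13 − (-13)·2]| = 50, so the area is 25.
Along each edge there are gcd(|Δx|,|Δy|)+1 lattice points, so counting each shared vertex once the boundary has gcd(35,15) + gcd(6,4) + gcd(29,11) = 5+2+1 = 8.
Pick's theorem gives I = A − B/2 + 1 = 25 − 8/2 + 1 = 22.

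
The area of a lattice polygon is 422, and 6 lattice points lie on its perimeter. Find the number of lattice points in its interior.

From Pick's theorem, I = A − B/2 + 1 = 422 − 6/2 + 1 = 420.

420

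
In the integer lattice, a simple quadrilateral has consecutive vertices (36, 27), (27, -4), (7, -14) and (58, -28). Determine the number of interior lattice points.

973

Using the shoelace formula, 2A = |(36·(-4) − 27·27) + (27·(-14) − 7·(-4)) + (7·(-28) − 58·(-14)) + (58·27 − 36·(-28))| = 1967, so the area is 1967/2.
Summing gcd(|Δx|,|Δy|) over the edges gives the boundary count: gcd(9,31) + gcd(20,10) + gcd(51,14) + gcd(22,55) = 1+10+1+11 = 23.
By Pick's theorem A = I + B/2 − 1, so I = 1967/2 − 23/2 + 1 = 973.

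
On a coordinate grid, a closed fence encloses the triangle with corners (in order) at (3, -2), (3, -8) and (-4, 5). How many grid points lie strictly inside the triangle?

15

By the shoelace formula, twice the signed area is |(3·(-8) − 3·(-2)) + (3·5 − (-4)·(-8)) + ((-4)·(-2) − 3·5)| = 42, so the area is 21.
The number of boundary lattice points is Σ gcd(|Δx|,|Δy|) = gcd(0,6) + gcd(7,13) + gcd(7,7) = 6+1+7 = 14.
Pick's theorem gives I = A − B/2 + 1 = 21 − 14/2 + 1 = 15.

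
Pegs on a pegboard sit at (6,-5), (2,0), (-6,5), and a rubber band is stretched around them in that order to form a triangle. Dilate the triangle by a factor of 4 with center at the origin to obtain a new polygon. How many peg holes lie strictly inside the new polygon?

153

By the shoelace formula, twice the signed area is |[6·0 − 2·(-5)] + [2·5 − (-6)·0] + [(-6)·(-5) − 6·5]| = 20, so the area is 10.
The number of boundary lattice points is Σ gcd(|Δx|,|Δy|) = gcd(4,5) + gcd(8,5) + gcd(12,10) = 1+1+2 = 4.
Scaling by 4 multiplies the area by 4² = 16 (so the new area is 160) and multiplies the boundary lattice-point count by 4, giving 16.
By Pick's theorem, the interior count of the dilated polygon is 160 − 16/2 + 1 = 153.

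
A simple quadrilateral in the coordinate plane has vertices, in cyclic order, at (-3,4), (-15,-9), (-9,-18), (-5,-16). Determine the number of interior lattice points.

By the shoelace formula, twice the signed area is |[(-3)·(-9) − (-15)·4] + [(-15)·(-18) − (-9)·(-9)] + [(-9)·(-16) − (-5)·(-18)] + [(-5)·4 − (-3)·(-16)]| = 262, so the area is 131.
Along each edge there are gcd(|Δx|,|Δy|)+1 lattice points, so counting each shared vertex once the boundary has gcd(12,13) + gcd(6,9) + gcd(4,2) + gcd(2,20) = 1+3+2+2 = 8.
Pick's theorem gives I = A − B/2 + 1 = 131 − 8/2 + 1 = 128.

128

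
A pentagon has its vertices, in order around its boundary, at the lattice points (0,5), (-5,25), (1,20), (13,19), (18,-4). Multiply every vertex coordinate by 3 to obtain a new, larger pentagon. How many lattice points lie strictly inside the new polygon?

2878

The shoelace formula gives twice the area as |[0·25 − (-5)·5] + [(-5)·20 − 1·25] + [1·19 − 13·20] + [13·(-4) − 18·19] + [18·5 − 0·(-4)]| = 645, so the area is 645/2.
The number of boundary lattice points is Σ gcd(|Δx|,|Δy|) = gcd(5,20) + gcd(6,5) + gcd(12,1) + gcd(5,23) + gcd(18,9) = 5+1+1+1+9 = 17.
Scaling by 3 multiplies the area by 3² = 9 (so the new area is 5805/2) and multiplies the boundary lattice-point count by 3, giving 51.
By Pick's theorem, the interior count of the dilated polygon is 5805/2 − 51/2 + 1 = 2878.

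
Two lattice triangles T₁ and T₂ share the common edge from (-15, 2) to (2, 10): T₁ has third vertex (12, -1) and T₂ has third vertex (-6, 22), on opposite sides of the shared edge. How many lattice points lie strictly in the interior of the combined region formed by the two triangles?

The union is the simple quadrilateral with vertices (-15, 2), (12, -1), (2, 10), (-6, 22) in order.
Using the shoelace formula, 2A = |[(-15)·(-1) − 12·2] + [12·10 − 2·(-1)] + [2·22 − (-6)·10] + [(-6)·2 − (-15)·22]| = 535, so the area is 267.5.
Summing gcd(|Δx|,|Δy|) over the edges gives the boundary count: gcd(27,3) + gcd(10,11) + gcd(8,12) + gcd(9,20) = 3+1+4+1 = 9.
By Pick's theorem I = A − B/2 + 1 = 267.5 − 9/2 + 1 = 264.

264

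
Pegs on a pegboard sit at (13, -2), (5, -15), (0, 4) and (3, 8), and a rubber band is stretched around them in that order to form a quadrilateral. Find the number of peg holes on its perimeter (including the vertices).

The number of boundary lattice points is Σ gcd(|Δx|,|Δy|) = gcd(8,13) + gcd(5,19) + gcd(3,4) + gcd(10,10) = 1+1+1+10 = 13.

13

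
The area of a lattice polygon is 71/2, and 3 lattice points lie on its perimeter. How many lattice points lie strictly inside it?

Pick's theorem A = I + B/2 − 1 rearranges to I = A − B/2 + 1 = 71/2 − 3/2 + 1 = 35.

35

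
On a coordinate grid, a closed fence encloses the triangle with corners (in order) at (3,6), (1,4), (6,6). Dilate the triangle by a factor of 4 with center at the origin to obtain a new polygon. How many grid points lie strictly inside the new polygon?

37

By the shoelace formula, twice the signed area is |(3·4 − 1·6) + (1·6 − 6·4) + (6·6 − 3·6)| = 6, so the area is 3.
Along each edge there are gcd(|Δx|,|Δy|)+1 lattice points, so counting each shared vertex once the boundary has gcd(2,2) + gcd(5,2) + gcd(3,0) = 2+1+3 = 6.
Scaling by 4 multiplies the area by 4² = 16 (so the new area is 48) and multiplies the boundary lattice-point count by 4, giving 24.
By Pick's theorem, the interior count of the dilated polygon is 48 − 24/2 + 1 = 37.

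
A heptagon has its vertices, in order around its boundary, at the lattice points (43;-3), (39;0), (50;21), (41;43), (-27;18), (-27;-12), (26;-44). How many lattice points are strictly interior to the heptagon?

The shoelace formula gives twice the area as |[43·0 − 39·(-3)] + [39·21 − 50·0] + [50·43 − 41·21] + [41·18 − (-27)·43] + [(-27)·(-12) − (-27)·18] + [(-27)·(-44) − 26·(-12)] + [26·(-3) − 43·(-44)]| = 8248, so the area is 4124.
Along each edge there are gcd(|Δx|,|Δy|)+1 lattice points, so counting each shared vertex once the boundary has gcd(4,3) + gcd(11,21) + gcd(9,22) + gcd(68,25) + gcd(0,30) + gcd(53,32) + gcd(17,41) = 1+1+1+1+30+1+1 = 36.
Pick's theorem gives I = A − B/2 + 1 = 4124 − 36/2 + 1 = 4107.

4107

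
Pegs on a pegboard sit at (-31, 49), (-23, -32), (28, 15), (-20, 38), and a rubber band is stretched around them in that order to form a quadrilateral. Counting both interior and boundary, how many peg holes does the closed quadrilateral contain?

2124

The shoelace formula gives twice the area as |((-31)·(-32) − (-23)·49) + ((-23)·15 − 28·(-32)) + (28·38 − (-20)·15) + ((-20)·49 − (-31)·38)| = 4232, so the area is 2116.
Summing gcd(|Δx|,|Δy|) over the edges gives the boundary count: gcd(8,81) + gcd(51,47) + gcd(48,23) + gcd(11,11) = 1+1+1+11 = 14.
Pick's theorem gives I = A − B/2 + 1 = 2116 − 14/2 + 1 = 2110, so the closed region contains I + B = 2110 + 14 = 2124 lattice points.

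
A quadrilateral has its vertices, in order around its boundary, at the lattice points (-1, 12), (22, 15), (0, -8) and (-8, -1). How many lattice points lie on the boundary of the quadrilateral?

The number of boundary lattice points is Σ gcd(|Δx|,|Δy|) = gcd(23,3) + gcd(22,23) + gcd(8,7) + gcd(7,13) = 1+1+1+1 = 4.

4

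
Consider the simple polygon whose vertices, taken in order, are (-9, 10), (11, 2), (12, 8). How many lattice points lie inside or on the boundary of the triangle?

68

Using the shoelace formula, 2A = |[(-9)·2 − 11·10] + [11·8 − 12·2] + [12·10 − (-9)·8]| = 128, so the area is 64.
The number of boundary lattice points is Σ gcd(|Δx|,|Δy|) = gcd(20,8) + gcd(1,6) + gcd(21,2) = 4+1+1 = 6.
Pick's theorem gives I = A − B/2 + 1 = 64 − 6/2 + 1 = 62, so the closed region contains I + B = 62 + 6 = 68 lattice points.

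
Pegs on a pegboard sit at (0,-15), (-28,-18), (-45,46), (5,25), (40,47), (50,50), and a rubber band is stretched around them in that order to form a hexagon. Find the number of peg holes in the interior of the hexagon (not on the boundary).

Using the shoelace formula, 2A = |[0·(-18) − (-28)·(-15)] + [(-28)·46 − (-45)·(-18)] + [(-45)·25 − 5·46] + [5·47 − 40·25] + [40·50 − 50·47] + [50·(-15) − 0·50]| = 5738, so the area is 2869.
Along each edge there are gcd(|Δx|,|Δy|)+1 lattice points, so counting each shared vertex once the boundary has gcd(28,3) + gcd(17,64) + gcd(50,21) + gcd(35,22) + gcd(10,3) + gcd(50,65) = 1+1+1+1+1+5 = 10.
By Pick's theorem A = I + B/2 − 1, so I = 2869 − 10/2 + 1 = 2865.

2865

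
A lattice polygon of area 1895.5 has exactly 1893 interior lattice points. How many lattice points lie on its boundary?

7

Pick's theorem gives A = I + B/2 − 1, so B = 2(A − I + 1) = 2(1895.5 − 1893 + 1) = 7.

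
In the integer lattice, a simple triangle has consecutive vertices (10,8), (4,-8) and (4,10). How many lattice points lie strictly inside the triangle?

44

Using the shoelace formula, 2A = |(10·(-8) − 4·8) + (4·10 − 4·(-8)) + (4·8 − 10·10)| = 108, so the area is 54.
The number of boundary lattice points is Σ gcd(|Δx|,|Δy|) = gcd(6,16) + gcd(0,18) + gcd(6,2) = 2+18+2 = 22.
Pick's theorem gives I = A − B/2 + 1 = 54 − 22/2 + 1 = 44.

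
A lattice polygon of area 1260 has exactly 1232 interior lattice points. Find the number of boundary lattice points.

58

Pick's theorem gives A = I + B/2 − 1, so B = 2(A − I + 1) = 2(1260 − 1232 + 1) = 58.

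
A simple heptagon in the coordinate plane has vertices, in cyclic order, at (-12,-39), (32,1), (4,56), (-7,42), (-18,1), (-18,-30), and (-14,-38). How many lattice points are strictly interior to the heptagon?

The shoelace formula gives twice the area as |((-12)·1 − 32·(-39)) + (32·56 − 4·1) + (4·42 − (-7)·56) + ((-7)·1 − (-18)·42) + ((-18)·(-30) − (-18)·1) + ((-18)·(-38) − (-14)·(-30)) + ((-14)·(-39) − (-12)·(-38))| = 5245, so the area is 2622.5.
Along each edge there are gcd(|Δx|,|Δy|)+1 lattice points, so counting each shared vertex once the boundary has gcd(44,40) + gcd(28,55) + gcd(11,14) + gcd(11,41) + gcd(0,31) + gcd(4,8) + gcd(2,1) = 4+1+1+1+31+4+1 = 43.
Pick's theorem gives I = A − B/2 + 1 = 2622.5 − 43/2 + 1 = 2602.

2602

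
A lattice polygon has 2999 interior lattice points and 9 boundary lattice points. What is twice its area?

By Pick's theorem, A = I + B/2 − 1 = 2999 + 9/2 − 1 = 6005/2.
Hence 2A = 6005.

6005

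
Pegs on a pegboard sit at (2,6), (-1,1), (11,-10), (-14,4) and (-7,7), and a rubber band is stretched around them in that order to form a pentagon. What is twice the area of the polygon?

215

The shoelace formula gives twice the area as |(2·1 − (-1)·6) + ((-1)·(-10) − 11·1) + (11·4 − (-14)·(-10)) + ((-14)·7 − (-7)·4) + ((-7)·6 − 2·7)| = 215, so the area is 215/2.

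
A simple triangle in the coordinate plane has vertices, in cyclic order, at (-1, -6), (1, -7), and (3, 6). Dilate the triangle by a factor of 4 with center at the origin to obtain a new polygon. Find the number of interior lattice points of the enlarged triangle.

The shoelace formula gives twice the area as |[(-1)·(-7) − 1·(-6)] + [1·6 − 3·(-7)] + [3·(-6) − (-1)·6]| = 28, so the area is 14.
The number of boundary lattice points is Σ gcd(|Δx|,|Δy|) = gcd(2,1) + gcd(2,13) + gcd(4,12) = 1+1+4 = 6.
Scaling by 4 multiplies the area by 4² = 16 (so the new area is 224) and multiplies the boundary lattice-point count by 4, giving 24.
By Pick's theorem, the interior count of the dilated polygon is 224 − 24/2 + 1 = 213.

213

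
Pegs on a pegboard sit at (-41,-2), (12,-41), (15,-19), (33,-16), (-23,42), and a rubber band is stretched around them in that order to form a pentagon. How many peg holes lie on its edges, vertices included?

The number of boundary lattice points is Σ gcd(|Δx|,|Δy|) = gcd(53,39) + gcd(3,22) + gcd(18,3) + gcd(56,58) + gcd(18,44) = 1+1+3+2+2 = 9.

9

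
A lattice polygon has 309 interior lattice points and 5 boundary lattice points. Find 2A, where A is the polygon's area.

Pick's theorem states A = I + B/2 − 1, so A = 309 + 5/2 − 1 = 621/2.
Hence 2A = 621.

621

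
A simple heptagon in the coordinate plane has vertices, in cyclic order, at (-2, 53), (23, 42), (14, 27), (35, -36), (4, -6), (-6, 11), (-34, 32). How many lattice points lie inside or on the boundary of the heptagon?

2185

The shoelace formula gives twice the area as |[(-2)·42 − 23·53] + [23·27 − 14·42] + [14·(-36) − 35·27] + [35·(-6) − 4·(-36)] + [4·11 − (-6)·(-6)] + [(-6)·32 − (-34)·11] + [(-34)·53 − (-2)·32]| = 4333, so the area is 4333/2.
Summing gcd(|Δx|,|Δy|) over the edges gives the boundary count: gcd(25,11) + gcd(9,15) + gcd(21,63) + gcd(31,30) + gcd(10,17) + gcd(28,21) + gcd(32,21) = 1+3+21+1+1+7+1 = 35.
Pick's theorem gives I = A − B/2 + 1 = 4333/2 − 35/2 + 1 = 2150, so the closed region contains I + B = 2150 + 35 = 2185 lattice points.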